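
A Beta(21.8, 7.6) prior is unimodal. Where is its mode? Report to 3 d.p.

The density x^(α−1)(1−x)^(β−1) is maximised at (α−1)/(α+β−2) = 20.8/27.4 = 0.759.

0.759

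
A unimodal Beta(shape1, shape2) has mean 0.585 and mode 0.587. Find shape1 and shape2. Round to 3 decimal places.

shape1 = 50.895, shape2 = 36.105

With s = shape1+shape2: μ = shape1/s and mode = (shape1−1)/(s−2). Eliminating shape1 = μs,
μs − 1 = m(s−2) ⇒ s(μ−m) = 1−2m ⇒ s = -0.174/-0.002 = 87.0000.
So shape1 = μs = 50.895, shape2 = (1−μ)s = 36.105.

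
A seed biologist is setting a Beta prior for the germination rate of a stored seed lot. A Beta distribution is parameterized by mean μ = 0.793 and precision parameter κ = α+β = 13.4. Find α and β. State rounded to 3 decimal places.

α = 10.626, β = 2.774

α = μκ = 0.793×13.4 = 10.626 and β = (1−μ)κ = 0.207×13.4 = 2.774.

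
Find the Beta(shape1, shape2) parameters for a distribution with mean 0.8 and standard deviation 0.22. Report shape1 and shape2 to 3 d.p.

shape1 = 1.845, shape2 = 0.461

σ² = 0.22² = 0.0484.
With s = shape1+shape2, Var = μ(1−μ)/(s+1), so s+1 = (0.8×0.2)/0.0484 = 3.3058 and s = 2.3058.
shape1 = μs = 1.845, shape2 = (1−μ)s = 0.461.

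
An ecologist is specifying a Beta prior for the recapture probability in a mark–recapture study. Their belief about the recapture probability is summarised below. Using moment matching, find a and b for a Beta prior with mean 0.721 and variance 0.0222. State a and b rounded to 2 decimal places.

By moment matching, a+b = μ(1−μ)/σ² − 1 = (0.721·0.279)/0.0222 − 1 = 9.0612 − 1 = 8.0612.
Since a/(a+b) = μ, a = 0.721·8.0612 = 5.81 and b = 0.279·8.0612 = 2.25.

a = 5.81, b = 2.25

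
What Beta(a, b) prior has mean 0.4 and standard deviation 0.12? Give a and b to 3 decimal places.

a = 6.267, b = 9.400

σ² = 0.12² = 0.0144.
With s = a+b, Var = μ(1−μ)/(s+1), so s+1 = (0.4×0.6)/0.0144 = 16.6667 and s = 15.6667.
a = μs = 6.267, b = (1−μ)s = 9.400.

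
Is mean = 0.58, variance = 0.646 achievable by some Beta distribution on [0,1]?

No

The Beta variance bound is σ² < μ(1−μ).
Here μ(1−μ) = 0.58×0.42 = 0.2436, and 0.646 ≥ 0.2436.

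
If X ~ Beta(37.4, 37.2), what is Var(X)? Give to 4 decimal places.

Var = αβ/[(α+β)²(α+β+1)] = (37.4×37.2)/(74.6²×75.6) = 1391.28/420726.096 = 0.0033.

0.0033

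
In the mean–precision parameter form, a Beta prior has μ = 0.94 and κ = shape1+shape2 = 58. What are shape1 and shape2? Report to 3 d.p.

shape1 = μκ = 0.94×58 = 54.520 and shape2 = (1−μ)κ = 0.06×58 = 3.480.

shape1 = 54.520, shape2 = 3.480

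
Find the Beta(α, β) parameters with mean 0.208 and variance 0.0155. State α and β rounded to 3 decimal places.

Let s = α+β. The Beta variance is μ(1−μ)/(s+1).
So s+1 = μ(1−μ)/σ² = (0.208×0.792)/0.0155 = 0.164736/0.0155 = 10.6281, giving s = 9.6281.
Then α = μs = 0.208×9.6281 = 2.003 and β = (1−μ)s = 0.792×9.6281 = 7.625.

α = 2.003, β = 7.625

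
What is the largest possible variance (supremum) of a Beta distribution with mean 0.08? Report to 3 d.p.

0.074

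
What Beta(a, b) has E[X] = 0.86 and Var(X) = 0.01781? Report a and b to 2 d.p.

a = 4.95, b = 0.81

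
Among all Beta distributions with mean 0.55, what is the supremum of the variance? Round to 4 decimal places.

0.2475

Var = μ(1−μ)/(α+β+1), which approaches μ(1−μ) as α+β → 0.
So the supremum is μ(1−μ) = 0.55×0.45 = 0.2475.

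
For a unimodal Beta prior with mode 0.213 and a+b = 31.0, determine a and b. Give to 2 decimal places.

Mode = (a−1)/(κ−2) with κ = a+b, so a−1 = 0.213·29.0 = 6.18.
a = 7.18; b = κ − a = 23.82.

a = 7.18, b = 23.82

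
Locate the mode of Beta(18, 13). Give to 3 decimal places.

0.586

The density x^(α−1)(1−x)^(β−1) is maximised at (α−1)/(α+β−2) = 17/29 = 0.586.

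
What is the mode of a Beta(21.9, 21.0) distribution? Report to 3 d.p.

0.511

With α,β > 1, mode = (α−1)/(α+β−2) = 20.9/40.9 = 0.511.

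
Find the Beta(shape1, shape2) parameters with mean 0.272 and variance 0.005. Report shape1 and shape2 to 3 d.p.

Let s = shape1+shape2. The Beta variance is μ(1−μ)/(s+1).
So s+1 = μ(1−μ)/σ² = (0.272×0.728)/0.005 = 0.198016/0.005 = 39.6032, giving s = 38.6032.
Then shape1 = μs = 0.272×38.6032 = 10.500 and shape2 = (1−μ)s = 0.728×38.6032 = 28.103.

shape1 = 10.500, shape2 = 28.103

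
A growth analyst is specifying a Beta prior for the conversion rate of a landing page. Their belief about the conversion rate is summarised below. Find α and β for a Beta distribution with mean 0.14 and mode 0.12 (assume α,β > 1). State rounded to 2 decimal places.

α = 5.32, β = 32.68

With s = α+β: μ = α/s and mode = (α−1)/(s−2). Eliminating α = μs,
μs − 1 = m(s−2) ⇒ s(μ−m) = 1−2m ⇒ s = 0.76/0.02 = 38.0000.
So α = μs = 5.32, β = (1−μ)s = 32.68.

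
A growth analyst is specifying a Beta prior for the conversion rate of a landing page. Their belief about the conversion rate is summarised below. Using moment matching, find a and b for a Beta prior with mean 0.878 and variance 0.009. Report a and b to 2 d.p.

Let s = a+b. The Beta variance is μ(1−μ)/(s+1).
So s+1 = μ(1−μ)/σ² = (0.878×0.122)/0.009 = 0.107116/0.009 = 11.9018, giving s = 10.9018.
Then a = μs = 0.878×10.9018 = 9.57 and b = (1−μ)s = 0.122×10.9018 = 1.33.

a = 9.57, b = 1.33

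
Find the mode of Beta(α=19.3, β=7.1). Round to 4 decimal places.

0.7500

With α,β > 1, mode = (α−1)/(α+β−2) = 18.3/24.4 = 0.7500.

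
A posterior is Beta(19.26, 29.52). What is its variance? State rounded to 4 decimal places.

0.0048

α+β = 48.78 and αβ = 568.5552, so Var = αβ/[(α+β)²(α+β+1)] = 568.5552/118450.932552 = 0.0048.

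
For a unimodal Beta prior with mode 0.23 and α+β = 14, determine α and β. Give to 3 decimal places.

α = 3.760, β = 10.240

Mode = (α−1)/(κ−2) with κ = α+β, so α−1 = 0.23·12 = 2.760.
α = 3.760; β = κ − α = 10.240.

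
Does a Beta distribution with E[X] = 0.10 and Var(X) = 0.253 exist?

No

The Beta variance bound is σ² < μ(1−μ).
Here μ(1−μ) = 0.10×0.90 = 0.0900, and 0.253 ≥ 0.0900.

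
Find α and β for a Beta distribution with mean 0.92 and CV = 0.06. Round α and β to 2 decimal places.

α = 21.30, β = 1.85

σ = CV·μ = 0.06×0.92 = 0.05520, so σ² = 0.003047.
s+1 = μ(1−μ)/σ² = 0.0736/0.003047 = 24.1546, so s = α+β = 23.1546.
α = μs = 21.30, β = (1−μ)s = 1.85.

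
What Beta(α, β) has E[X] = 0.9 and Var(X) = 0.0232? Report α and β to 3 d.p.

α = 2.591, β = 0.288

Let s = α+β. The Beta variance is μ(1−μ)/(s+1).
So s+1 = μ(1−μ)/σ² = (0.9×0.1)/0.0232 = 0.09/0.0232 = 3.8793, giving s = 2.8793.
Then α = μs = 0.9×2.8793 = 2.591 and β = (1−μ)s = 0.1×2.8793 = 0.288.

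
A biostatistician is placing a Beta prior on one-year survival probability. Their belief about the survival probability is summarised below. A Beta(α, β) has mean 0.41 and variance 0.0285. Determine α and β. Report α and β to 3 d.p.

α = 3.070, β = 4.418

Write ν = α+β; then α = μν and Var = μ(1−μ)/(ν+1).
ν = μ(1−μ)/Var − 1 = 0.2419/0.0285 − 1 = 7.4877.
α = 0.41·7.4877 = 3.070, β = 0.59·7.4877 = 4.418.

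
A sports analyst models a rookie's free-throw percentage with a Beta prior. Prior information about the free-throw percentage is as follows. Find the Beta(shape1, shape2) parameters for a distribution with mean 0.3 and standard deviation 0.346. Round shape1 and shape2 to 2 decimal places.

First σ² = 0.119716. Setting shape1 = μn, shape2 = (1−μ)n with n = shape1+shape2,
μ(1−μ)/(n+1) = 0.119716 ⇒ n+1 = 0.21/0.119716 = 1.7542 ⇒ n = 0.7542.
Hence shape1 = 0.3×0.7542 = 0.23, shape2 = 0.7×0.7542 = 0.53.

shape1 = 0.23, shape2 = 0.53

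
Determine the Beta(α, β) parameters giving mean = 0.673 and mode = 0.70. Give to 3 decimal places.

α = 9.970, β = 4.844

With s = α+β: μ = α/s and mode = (α−1)/(s−2). Eliminating α = μs,
μs − 1 = m(s−2) ⇒ s(μ−m) = 1−2m ⇒ s = -0.40/-0.027 = 14.8148.
So α = μs = 9.970, β = (1−μ)s = 4.844.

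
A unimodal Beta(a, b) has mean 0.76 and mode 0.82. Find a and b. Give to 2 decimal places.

With s = a+b: μ = a/s and mode = (a−1)/(s−2). Eliminating a = μs,
μs − 1 = m(s−2) ⇒ s(μ−m) = 1−2m ⇒ s = -0.64/-0.06 = 10.6667.
So a = μs = 8.11, b = (1−μ)s = 2.56.

a = 8.11, b = 2.56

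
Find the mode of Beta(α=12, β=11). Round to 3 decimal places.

0.524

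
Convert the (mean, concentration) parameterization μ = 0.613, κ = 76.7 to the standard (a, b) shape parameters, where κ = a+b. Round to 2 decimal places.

a = 47.02, b = 29.68

Split κ in proportion μ : (1−μ): a = 0.613·76.7 = 47.02, b = 76.7 − 47.02 = 29.68.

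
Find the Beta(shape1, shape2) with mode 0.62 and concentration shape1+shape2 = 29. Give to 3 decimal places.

For shape1,shape2>1 the mode is (shape1−1)/(shape1+shape2−2), so shape1 = mode·(κ−2)+1 = 0.62×27+1 = 17.740.
And shape2 = (1−mode)·(κ−2)+1 = 0.38×27+1 = 11.260.

shape1 = 17.740, shape2 = 11.260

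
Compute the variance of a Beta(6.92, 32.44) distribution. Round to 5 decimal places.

0.00359

α+β = 39.36 and αβ = 224.4848, so Var = αβ/[(α+β)²(α+β+1)] = 224.4848/62526.099456 = 0.00359.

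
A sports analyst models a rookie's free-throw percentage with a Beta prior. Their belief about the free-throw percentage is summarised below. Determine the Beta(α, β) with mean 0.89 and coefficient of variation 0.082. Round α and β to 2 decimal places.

α = 15.47, β = 1.91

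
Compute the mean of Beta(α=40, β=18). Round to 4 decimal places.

0.6897

E[X] = α/(α+β) = 40/58 = 0.6897.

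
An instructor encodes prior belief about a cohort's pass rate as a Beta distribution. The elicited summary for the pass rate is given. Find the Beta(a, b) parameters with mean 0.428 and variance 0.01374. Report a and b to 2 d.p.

a = 7.20, b = 9.62

Write ν = a+b; then a = μν and Var = μ(1−μ)/(ν+1).
ν = μ(1−μ)/Var − 1 = 0.244816/0.01374 − 1 = 16.8178.
a = 0.428·16.8178 = 7.20, b = 0.572·16.8178 = 9.62.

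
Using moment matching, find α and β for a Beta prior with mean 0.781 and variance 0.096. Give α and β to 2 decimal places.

α = 0.61, β = 0.17

By moment matching, α+β = μ(1−μ)/σ² − 1 = (0.781·0.219)/0.096 − 1 = 1.7817 − 1 = 0.7817.
Since α/(α+β) = μ, α = 0.781·0.7817 = 0.61 and β = 0.219·0.7817 = 0.17.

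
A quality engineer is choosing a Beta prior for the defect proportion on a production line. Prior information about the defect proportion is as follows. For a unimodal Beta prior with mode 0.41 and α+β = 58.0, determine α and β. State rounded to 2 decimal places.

α = 23.96, β = 34.04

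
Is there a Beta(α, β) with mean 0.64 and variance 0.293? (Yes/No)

No

For any Beta, Var(X) < E[X]·(1−E[X]).
Here μ(1−μ) = 0.64×0.36 = 0.2304, and 0.293 ≥ 0.2304.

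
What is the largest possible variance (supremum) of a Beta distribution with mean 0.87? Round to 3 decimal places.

0.113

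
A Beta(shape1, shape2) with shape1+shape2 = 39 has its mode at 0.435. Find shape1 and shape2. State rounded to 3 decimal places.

Since the density peak of Beta(shape1,shape2) is at (shape1−1)/(shape1+shape2−2),
shape1 = 1 + 0.435(39−2) = 17.095 and shape2 = 39 − 17.095 = 21.905.

shape1 = 17.095, shape2 = 21.905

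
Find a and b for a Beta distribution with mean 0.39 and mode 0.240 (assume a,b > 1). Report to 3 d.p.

Let s = a+b. Mean gives a = μs = 0.39s; mode gives (a−1)/(s−2) = 0.240.
Substituting: 0.39s − 1 = 0.240(s−2) = 0.240s − 0.480, so 0.150s = 0.520 and s = 3.4667.
Then a = 0.39×3.4667 = 1.352 and b = s−a = 2.115.

a = 1.352, b = 2.115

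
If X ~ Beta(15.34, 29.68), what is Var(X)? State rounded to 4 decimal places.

0.0049

α+β = 45.02 and αβ = 455.2912, so Var = αβ/[(α+β)²(α+β+1)] = 455.2912/93273.354408 = 0.0049.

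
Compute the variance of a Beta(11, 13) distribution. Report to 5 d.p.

0.00993

α+β = 24 and αβ = 143, so Var = αβ/[(α+β)²(α+β+1)] = 143/14400 = 0.00993.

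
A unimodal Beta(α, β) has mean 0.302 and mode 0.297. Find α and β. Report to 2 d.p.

α = 24.52, β = 56.68

With s = α+β: μ = α/s and mode = (α−1)/(s−2). Eliminating α = μs,
μs − 1 = m(s−2) ⇒ s(μ−m) = 1−2m ⇒ s = 0.406/0.005 = 81.2000.
So α = μs = 24.52, β = (1−μ)s = 56.68.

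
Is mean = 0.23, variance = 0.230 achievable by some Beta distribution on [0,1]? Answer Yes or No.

For any Beta, Var(X) < E[X]·(1−E[X]).
Here μ(1−μ) = 0.23×0.77 = 0.1771, and 0.230 ≥ 0.1771.

No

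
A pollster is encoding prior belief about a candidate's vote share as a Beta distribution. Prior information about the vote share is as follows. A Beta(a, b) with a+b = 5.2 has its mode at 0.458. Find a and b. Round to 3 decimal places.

a = 2.466, b = 2.734

Mode = (a−1)/(κ−2) with κ = a+b, so a−1 = 0.458·3.2 = 1.466.
a = 2.466; b = κ − a = 2.734.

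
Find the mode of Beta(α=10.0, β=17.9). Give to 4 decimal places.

With α,β > 1, mode = (α−1)/(α+β−2) = 9.0/25.9 = 0.3475.

0.3475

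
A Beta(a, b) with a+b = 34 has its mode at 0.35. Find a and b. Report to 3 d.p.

For a,b>1 the mode is (a−1)/(a+b−2), so a = mode·(κ−2)+1 = 0.35×32+1 = 12.200.
And b = (1−mode)·(κ−2)+1 = 0.65×32+1 = 21.800.

a = 12.200, b = 21.800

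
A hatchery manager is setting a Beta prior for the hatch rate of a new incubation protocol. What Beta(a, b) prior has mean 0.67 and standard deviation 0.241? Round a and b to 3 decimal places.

σ² = 0.241² = 0.058081.
With s = a+b, Var = μ(1−μ)/(s+1), so s+1 = (0.67×0.33)/0.058081 = 3.8068 and s = 2.8068.
a = μs = 1.881, b = (1−μ)s = 0.926.

a = 1.881, b = 0.926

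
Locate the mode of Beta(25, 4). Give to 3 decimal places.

0.889

The density x^(α−1)(1−x)^(β−1) is maximised at (α−1)/(α+β−2) = 24/27 = 0.889.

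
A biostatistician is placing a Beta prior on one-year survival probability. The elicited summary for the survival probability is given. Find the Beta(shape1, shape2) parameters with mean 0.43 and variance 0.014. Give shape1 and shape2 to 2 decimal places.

shape1 = 7.10, shape2 = 9.41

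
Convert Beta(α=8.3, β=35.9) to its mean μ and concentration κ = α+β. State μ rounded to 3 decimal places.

μ = 0.188, κ = 44.2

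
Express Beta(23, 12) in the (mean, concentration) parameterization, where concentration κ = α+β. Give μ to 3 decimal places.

μ = 0.657, κ = 35

κ = α+β = 23+12 = 35; μ = α/κ = 23/35 = 0.657.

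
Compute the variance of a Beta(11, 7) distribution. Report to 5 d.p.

0.01251

Var = αβ/[(α+β)²(α+β+1)] = (11×7)/(18²×19) = 77/6156 = 0.01251.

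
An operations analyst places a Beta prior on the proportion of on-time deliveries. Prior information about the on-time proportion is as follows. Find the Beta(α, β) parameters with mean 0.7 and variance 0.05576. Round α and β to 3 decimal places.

α = 1.936, β = 0.830

Let s = α+β. The Beta variance is μ(1−μ)/(s+1).
So s+1 = μ(1−μ)/σ² = (0.7×0.3)/0.05576 = 0.21/0.05576 = 3.7661, giving s = 2.7661.
Then α = μs = 0.7×2.7661 = 1.936 and β = (1−μ)s = 0.3×2.7661 = 0.830.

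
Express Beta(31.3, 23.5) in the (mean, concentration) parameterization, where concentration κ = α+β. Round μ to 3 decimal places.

κ = α+β = 31.3+23.5 = 54.8; μ = α/κ = 31.3/54.8 = 0.571.

μ = 0.571, κ = 54.8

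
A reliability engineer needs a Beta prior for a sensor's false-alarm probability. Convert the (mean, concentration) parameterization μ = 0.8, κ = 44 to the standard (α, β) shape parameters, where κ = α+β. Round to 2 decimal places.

α = μκ = 0.8×44 = 35.20 and β = (1−μ)κ = 0.2×44 = 8.80.

α = 35.20, β = 8.80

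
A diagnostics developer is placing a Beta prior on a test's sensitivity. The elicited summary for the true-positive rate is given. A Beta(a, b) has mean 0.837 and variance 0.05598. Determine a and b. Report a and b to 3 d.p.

a = 1.203, b = 0.234

Let s = a+b. The Beta variance is μ(1−μ)/(s+1).
So s+1 = μ(1−μ)/σ² = (0.837×0.163)/0.05598 = 0.136431/0.05598 = 2.4371, giving s = 1.4371.
Then a = μs = 0.837×1.4371 = 1.203 and b = (1−μ)s = 0.163×1.4371 = 0.234.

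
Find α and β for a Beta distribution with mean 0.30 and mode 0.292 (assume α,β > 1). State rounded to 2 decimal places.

α = 15.60, β = 36.40

Let s = α+β. Mean gives α = μs = 0.30s; mode gives (α−1)/(s−2) = 0.292.
Substituting: 0.30s − 1 = 0.292(s−2) = 0.292s − 0.584, so 0.008s = 0.416 and s = 52.0000.
Then α = 0.30×52.0000 = 15.60 and β = s−α = 36.40.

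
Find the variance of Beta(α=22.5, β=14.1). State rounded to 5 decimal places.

Var = αβ/[(α+β)²(α+β+1)] = (22.5×14.1)/(36.6²×37.6) = 317.25/50367.456 = 0.00630.

0.00630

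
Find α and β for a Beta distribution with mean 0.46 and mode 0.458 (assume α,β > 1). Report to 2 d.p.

With s = α+β: μ = α/s and mode = (α−1)/(s−2). Eliminating α = μs,
μs − 1 = m(s−2) ⇒ s(μ−m) = 1−2m ⇒ s = 0.084/0.002 = 42.0000.
So α = μs = 19.32, β = (1−μ)s = 22.68.

α = 19.32, β = 22.68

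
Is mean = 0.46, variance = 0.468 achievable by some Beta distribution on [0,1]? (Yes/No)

No

A Beta with mean μ has variance μ(1−μ)/(α+β+1) < μ(1−μ).
Here μ(1−μ) = 0.46×0.54 = 0.2484, and 0.468 ≥ 0.2484.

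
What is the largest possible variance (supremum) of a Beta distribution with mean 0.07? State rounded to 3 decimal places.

0.065

Var = μ(1−μ)/(α+β+1), which approaches μ(1−μ) as α+β → 0.
So the supremum is μ(1−μ) = 0.07×0.93 = 0.065.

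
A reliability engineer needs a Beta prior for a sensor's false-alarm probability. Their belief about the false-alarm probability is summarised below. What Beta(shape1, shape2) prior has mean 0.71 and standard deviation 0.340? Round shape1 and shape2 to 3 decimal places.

shape1 = 0.555, shape2 = 0.227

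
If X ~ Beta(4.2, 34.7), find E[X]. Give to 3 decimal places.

0.108

The Beta mean is α/(α+β) = 4.2/(4.2+34.7) = 0.108.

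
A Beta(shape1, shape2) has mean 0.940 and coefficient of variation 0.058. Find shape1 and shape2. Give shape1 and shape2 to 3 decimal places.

shape1 = 16.896, shape2 = 1.078

σ = CV·μ = 0.058×0.940 = 0.05452, so σ² = 0.002972.
s+1 = μ(1−μ)/σ² = 0.056400/0.002972 = 18.9744, so s = shape1+shape2 = 17.9744.
shape1 = μs = 16.896, shape2 = (1−μ)s = 1.078.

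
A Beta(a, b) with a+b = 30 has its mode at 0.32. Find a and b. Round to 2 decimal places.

For a,b>1 the mode is (a−1)/(a+b−2), so a = mode·(κ−2)+1 = 0.32×28+1 = 9.96.
And b = (1−mode)·(κ−2)+1 = 0.68×28+1 = 20.04.

a = 9.96, b = 20.04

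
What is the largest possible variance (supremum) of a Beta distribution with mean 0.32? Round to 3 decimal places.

For fixed mean μ the Beta variance is μ(1−μ)/(α+β+1), increasing as α+β decreases.
Its least upper bound (not attained) is μ(1−μ) = 0.32·0.68 = 0.218.

0.218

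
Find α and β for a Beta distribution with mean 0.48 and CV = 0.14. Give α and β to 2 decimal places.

α = 26.05, β = 28.22

σ = CV·μ = 0.14×0.48 = 0.06720, so σ² = 0.004516.
s+1 = μ(1−μ)/σ² = 0.2496/0.004516 = 55.2721, so s = α+β = 54.2721.
α = μs = 26.05, β = (1−μ)s = 28.22.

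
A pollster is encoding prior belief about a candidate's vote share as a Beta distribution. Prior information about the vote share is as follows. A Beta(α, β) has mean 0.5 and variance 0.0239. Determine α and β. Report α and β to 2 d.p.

α = 4.73, β = 4.73

Write ν = α+β; then α = μν and Var = μ(1−μ)/(ν+1).
ν = μ(1−μ)/Var − 1 = 0.25/0.0239 − 1 = 9.4603.
α = 0.5·9.4603 = 4.73, β = 0.5·9.4603 = 4.73.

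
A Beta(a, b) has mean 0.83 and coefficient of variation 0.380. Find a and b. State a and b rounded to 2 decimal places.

a = 0.35, b = 0.07

Var = (CV·μ)² = (0.380×0.83)² = 0.099477.
a+b = μ(1−μ)/Var − 1 = 0.1411/0.099477 − 1 = 0.4184.
Thus a = 0.83·0.4184 = 0.35 and b = 0.17·0.4184 = 0.07.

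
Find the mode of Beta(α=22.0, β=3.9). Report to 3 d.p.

0.879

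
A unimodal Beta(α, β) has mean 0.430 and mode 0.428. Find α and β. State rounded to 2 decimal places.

α = 30.96, β = 41.04

Let s = α+β. Mean gives α = μs = 0.430s; mode gives (α−1)/(s−2) = 0.428.
Substituting: 0.430s − 1 = 0.428(s−2) = 0.428s − 0.856, so 0.002s = 0.144 and s = 72.0000.
Then α = 0.430×72.0000 = 30.96 and β = s−α = 41.04.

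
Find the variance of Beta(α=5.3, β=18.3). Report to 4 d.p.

0.0071

Var = αβ/[(α+β)²(α+β+1)] = (5.3×18.3)/(23.6²×24.6) = 96.99/13701.216 = 0.0071.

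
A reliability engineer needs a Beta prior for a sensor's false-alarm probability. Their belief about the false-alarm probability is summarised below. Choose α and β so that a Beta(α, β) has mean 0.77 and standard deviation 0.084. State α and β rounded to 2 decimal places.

α = 18.56, β = 5.54

Variance = 0.084² = 0.007056. The moment-matching identity α+β = μ(1−μ)/Var − 1 gives
α+β = 0.1771/0.007056 − 1 = 24.0992, so α = μ·24.0992 = 18.56 and β = (1−μ)·24.0992 = 5.54.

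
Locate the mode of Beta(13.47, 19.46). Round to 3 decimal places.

0.403

With α,β > 1, mode = (α−1)/(α+β−2) = 12.47/30.93 = 0.403.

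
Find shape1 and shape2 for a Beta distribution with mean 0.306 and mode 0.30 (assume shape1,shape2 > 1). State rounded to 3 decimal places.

shape1 = 20.400, shape2 = 46.267

With s = shape1+shape2: μ = shape1/s and mode = (shape1−1)/(s−2). Eliminating shape1 = μs,
μs − 1 = m(s−2) ⇒ s(μ−m) = 1−2m ⇒ s = 0.40/0.006 = 66.6667.
So shape1 = μs = 20.400, shape2 = (1−μ)s = 46.267.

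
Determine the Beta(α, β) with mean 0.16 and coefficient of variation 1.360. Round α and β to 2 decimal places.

α = 0.29, β = 1.54

Var = (CV·μ)² = (1.360×0.16)² = 0.047350.
α+β = μ(1−μ)/Var − 1 = 0.1344/0.047350 − 1 = 1.8385.
Thus α = 0.16·1.8385 = 0.29 and β = 0.84·1.8385 = 1.54.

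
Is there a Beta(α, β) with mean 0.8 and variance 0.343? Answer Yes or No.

No

For any Beta, Var(X) < E[X]·(1−E[X]).
Here μ(1−μ) = 0.8×0.2 = 0.16, and 0.343 ≥ 0.16.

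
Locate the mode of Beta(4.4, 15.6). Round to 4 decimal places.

With α,β > 1, mode = (α−1)/(α+β−2) = 3.4/18.0 = 0.1889.

0.1889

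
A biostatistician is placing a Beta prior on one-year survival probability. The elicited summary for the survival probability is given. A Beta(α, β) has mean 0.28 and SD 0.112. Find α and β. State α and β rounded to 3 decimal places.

α = 4.220, β = 10.851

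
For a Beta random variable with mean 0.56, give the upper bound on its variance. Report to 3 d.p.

0.246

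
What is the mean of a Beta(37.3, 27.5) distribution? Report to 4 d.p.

0.5756

The Beta mean is α/(α+β) = 37.3/(37.3+27.5) = 0.5756.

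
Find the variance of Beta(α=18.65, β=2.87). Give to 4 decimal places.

μ = 18.65/21.52 = 0.866636; Var = μ(1−μ)/(α+β+1) = 0.1155783/22.52 = 0.0051.

0.0051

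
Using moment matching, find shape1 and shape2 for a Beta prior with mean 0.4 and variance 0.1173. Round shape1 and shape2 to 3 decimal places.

By moment matching, shape1+shape2 = μ(1−μ)/σ² − 1 = (0.4·0.6)/0.1173 − 1 = 2.0460 − 1 = 1.0460.
Since shape1/(shape1+shape2) = μ, shape1 = 0.4·1.0460 = 0.418 and shape2 = 0.6·1.0460 = 0.628.

shape1 = 0.418, shape2 = 0.628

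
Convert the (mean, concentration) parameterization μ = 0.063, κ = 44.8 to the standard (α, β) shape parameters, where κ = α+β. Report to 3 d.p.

α = 2.822, β = 41.978

Split κ in proportion μ : (1−μ): α = 0.063·44.8 = 2.822, β = 44.8 − 2.822 = 41.978.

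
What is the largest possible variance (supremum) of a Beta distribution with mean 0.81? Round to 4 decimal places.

Var = μ(1−μ)/(α+β+1), which approaches μ(1−μ) as α+β → 0.
So the supremum is μ(1−μ) = 0.81×0.19 = 0.1539.

0.1539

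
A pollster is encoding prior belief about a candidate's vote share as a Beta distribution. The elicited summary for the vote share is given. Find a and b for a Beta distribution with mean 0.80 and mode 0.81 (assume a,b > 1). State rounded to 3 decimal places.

With s = a+b: μ = a/s and mode = (a−1)/(s−2). Eliminating a = μs,
μs − 1 = m(s−2) ⇒ s(μ−m) = 1−2m ⇒ s = -0.62/-0.01 = 62.0000.
So a = μs = 49.600, b = (1−μ)s = 12.400.

a = 49.600, b = 12.400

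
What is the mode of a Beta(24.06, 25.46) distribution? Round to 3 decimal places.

The density x^(α−1)(1−x)^(β−1) is maximised at (α−1)/(α+β−2) = 23.06/47.52 = 0.485.

0.485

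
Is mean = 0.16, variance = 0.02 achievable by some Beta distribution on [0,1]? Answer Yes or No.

A Beta with mean μ has variance μ(1−μ)/(α+β+1) < μ(1−μ).
Here μ(1−μ) = 0.16×0.84 = 0.1344, and 0.02 < 0.1344.

Yes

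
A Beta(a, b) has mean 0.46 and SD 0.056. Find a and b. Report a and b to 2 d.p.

Variance = 0.056² = 0.003136. The moment-matching identity a+b = μ(1−μ)/Var − 1 gives
a+b = 0.2484/0.003136 − 1 = 78.2092, so a = μ·78.2092 = 35.98 and b = (1−μ)·78.2092 = 42.23.

a = 35.98, b = 42.23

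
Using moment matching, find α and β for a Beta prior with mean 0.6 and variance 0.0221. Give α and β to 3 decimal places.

α = 5.916, β = 3.944

By moment matching, α+β = μ(1−μ)/σ² − 1 = (0.6·0.4)/0.0221 − 1 = 10.8597 − 1 = 9.8597.
Since α/(α+β) = μ, α = 0.6·9.8597 = 5.916 and β = 0.4·9.8597 = 3.944.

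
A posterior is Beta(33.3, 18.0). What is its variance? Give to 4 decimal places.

0.0044

μ = 33.3/51.3 = 0.649123; Var = μ(1−μ)/(α+β+1) = 0.2277624/52.3 = 0.0044.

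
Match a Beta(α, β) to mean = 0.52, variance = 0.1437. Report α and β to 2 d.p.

Write ν = α+β; then α = μν and Var = μ(1−μ)/(ν+1).
ν = μ(1−μ)/Var − 1 = 0.2496/0.1437 − 1 = 0.7370.
α = 0.52·0.7370 = 0.38, β = 0.48·0.7370 = 0.35.

α = 0.38, β = 0.35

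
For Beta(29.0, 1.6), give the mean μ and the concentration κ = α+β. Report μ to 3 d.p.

κ = α+β = 29.0+1.6 = 30.6; μ = α/κ = 29.0/30.6 = 0.948.

μ = 0.948, κ = 30.6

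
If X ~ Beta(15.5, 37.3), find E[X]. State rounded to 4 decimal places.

0.2936

E[X] = α/(α+β) = 15.5/52.8 = 0.2936.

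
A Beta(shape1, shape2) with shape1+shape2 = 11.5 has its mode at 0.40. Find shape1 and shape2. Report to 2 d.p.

Mode = (shape1−1)/(κ−2) with κ = shape1+shape2, so shape1−1 = 0.40·9.5 = 3.80.
shape1 = 4.80; shape2 = κ − shape1 = 6.70.

shape1 = 4.80, shape2 = 6.70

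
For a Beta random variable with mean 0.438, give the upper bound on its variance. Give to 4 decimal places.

For fixed mean μ the Beta variance is μ(1−μ)/(α+β+1), increasing as α+β decreases.
Its least upper bound (not attained) is μ(1−μ) = 0.438·0.562 = 0.2462.

0.2462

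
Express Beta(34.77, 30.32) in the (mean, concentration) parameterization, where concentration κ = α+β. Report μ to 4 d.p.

κ = α+β = 34.77+30.32 = 65.09; μ = α/κ = 34.77/65.09 = 0.5342.

μ = 0.5342, κ = 65.09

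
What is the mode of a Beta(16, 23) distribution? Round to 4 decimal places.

0.4054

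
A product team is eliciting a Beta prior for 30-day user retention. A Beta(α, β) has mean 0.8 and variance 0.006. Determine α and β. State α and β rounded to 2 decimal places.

Let s = α+β. The Beta variance is μ(1−μ)/(s+1).
So s+1 = μ(1−μ)/σ² = (0.8×0.2)/0.006 = 0.16/0.006 = 26.6667, giving s = 25.6667.
Then α = μs = 0.8×25.6667 = 20.53 and β = (1−μ)s = 0.2×25.6667 = 5.13.

α = 20.53, β = 5.13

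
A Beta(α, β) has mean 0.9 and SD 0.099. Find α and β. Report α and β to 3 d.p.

α = 7.364, β = 0.818

σ² = 0.099² = 0.009801.
With s = α+β, Var = μ(1−μ)/(s+1), so s+1 = (0.9×0.1)/0.009801 = 9.1827 and s = 8.1827.
α = μs = 7.364, β = (1−μ)s = 0.818.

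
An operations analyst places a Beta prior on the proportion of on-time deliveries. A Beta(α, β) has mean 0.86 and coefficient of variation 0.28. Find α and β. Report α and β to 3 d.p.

Var = (CV·μ)² = (0.28×0.86)² = 0.057985.
α+β = μ(1−μ)/Var − 1 = 0.1204/0.057985 − 1 = 1.0764.
Thus α = 0.86·1.0764 = 0.926 and β = 0.14·1.0764 = 0.151.

α = 0.926, β = 0.151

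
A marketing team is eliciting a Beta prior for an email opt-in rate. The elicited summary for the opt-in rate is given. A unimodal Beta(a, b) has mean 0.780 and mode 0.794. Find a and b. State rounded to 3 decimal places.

a = 32.760, b = 9.240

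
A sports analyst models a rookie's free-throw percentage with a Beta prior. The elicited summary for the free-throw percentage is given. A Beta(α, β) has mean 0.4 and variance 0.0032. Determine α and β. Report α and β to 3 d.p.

Write ν = α+β; then α = μν and Var = μ(1−μ)/(ν+1).
ν = μ(1−μ)/Var − 1 = 0.24/0.0032 − 1 = 74.0000.
α = 0.4·74.0000 = 29.600, β = 0.6·74.0000 = 44.400.

α = 29.600, β = 44.400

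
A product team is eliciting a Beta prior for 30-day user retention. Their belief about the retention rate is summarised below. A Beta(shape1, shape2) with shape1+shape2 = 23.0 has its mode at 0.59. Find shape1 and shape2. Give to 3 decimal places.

shape1 = 13.390, shape2 = 9.610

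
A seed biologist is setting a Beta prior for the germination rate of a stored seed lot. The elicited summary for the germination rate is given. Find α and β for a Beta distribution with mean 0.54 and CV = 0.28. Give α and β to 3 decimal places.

α = 5.327, β = 4.538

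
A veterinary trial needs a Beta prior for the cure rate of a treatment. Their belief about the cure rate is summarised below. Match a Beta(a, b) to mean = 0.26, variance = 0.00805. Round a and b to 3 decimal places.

Write ν = a+b; then a = μν and Var = μ(1−μ)/(ν+1).
ν = μ(1−μ)/Var − 1 = 0.1924/0.00805 − 1 = 22.9006.
a = 0.26·22.9006 = 5.954, b = 0.74·22.9006 = 16.946.

a = 5.954, b = 16.946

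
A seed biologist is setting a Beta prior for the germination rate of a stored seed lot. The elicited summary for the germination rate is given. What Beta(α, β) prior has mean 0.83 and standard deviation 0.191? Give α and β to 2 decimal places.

α = 2.38, β = 0.49

Variance = 0.191² = 0.036481. The moment-matching identity α+β = μ(1−μ)/Var − 1 gives
α+β = 0.1411/0.036481 − 1 = 2.8678, so α = μ·2.8678 = 2.38 and β = (1−μ)·2.8678 = 0.49.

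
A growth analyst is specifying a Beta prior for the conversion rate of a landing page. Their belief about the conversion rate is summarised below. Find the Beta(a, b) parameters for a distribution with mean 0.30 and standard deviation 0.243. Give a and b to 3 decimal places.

σ² = 0.243² = 0.059049.
With s = a+b, Var = μ(1−μ)/(s+1), so s+1 = (0.30×0.70)/0.059049 = 3.5564 and s = 2.5564.
a = μs = 0.767, b = (1−μ)s = 1.789.

a = 0.767, b = 1.789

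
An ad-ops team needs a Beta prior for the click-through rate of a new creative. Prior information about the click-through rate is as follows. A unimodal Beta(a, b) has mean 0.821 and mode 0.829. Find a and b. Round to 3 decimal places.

a = 67.527, b = 14.723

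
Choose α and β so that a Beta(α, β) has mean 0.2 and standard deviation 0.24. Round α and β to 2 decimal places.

Variance = 0.24² = 0.0576. The moment-matching identity α+β = μ(1−μ)/Var − 1 gives
α+β = 0.16/0.0576 − 1 = 1.7778, so α = μ·1.7778 = 0.36 and β = (1−μ)·1.7778 = 1.42.

α = 0.36, β = 1.42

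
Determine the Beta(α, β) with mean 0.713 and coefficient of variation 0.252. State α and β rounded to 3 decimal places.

σ = CV·μ = 0.252×0.713 = 0.17968, so σ² = 0.032283.
s+1 = μ(1−μ)/σ² = 0.204631/0.032283 = 6.3386, so s = α+β = 5.3386.
α = μs = 3.806, β = (1−μ)s = 1.532.

α = 3.806, β = 1.532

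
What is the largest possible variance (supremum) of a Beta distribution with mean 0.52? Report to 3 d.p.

0.250

Var = μ(1−μ)/(α+β+1), which approaches μ(1−μ) as α+β → 0.
So the supremum is μ(1−μ) = 0.52×0.48 = 0.250.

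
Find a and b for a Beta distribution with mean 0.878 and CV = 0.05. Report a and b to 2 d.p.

a = 47.92, b = 6.66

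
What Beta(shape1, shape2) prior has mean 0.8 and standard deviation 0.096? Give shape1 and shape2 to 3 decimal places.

Variance = 0.096² = 0.009216. The moment-matching identity shape1+shape2 = μ(1−μ)/Var − 1 gives
shape1+shape2 = 0.16/0.009216 − 1 = 16.3611, so shape1 = μ·16.3611 = 13.089 and shape2 = (1−μ)·16.3611 = 3.272.

shape1 = 13.089, shape2 = 3.272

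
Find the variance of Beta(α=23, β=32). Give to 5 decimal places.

α+β = 55 and αβ = 736, so Var = αβ/[(α+β)²(α+β+1)] = 736/169400 = 0.00434.

0.00434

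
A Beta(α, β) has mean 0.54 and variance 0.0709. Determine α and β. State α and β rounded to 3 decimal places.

α = 1.352, β = 1.152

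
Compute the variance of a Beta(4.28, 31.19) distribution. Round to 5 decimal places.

Var = αβ/[(α+β)²(α+β+1)] = (4.28×31.19)/(35.47²×36.47) = 133.4932/45883.669223 = 0.00291.

0.00291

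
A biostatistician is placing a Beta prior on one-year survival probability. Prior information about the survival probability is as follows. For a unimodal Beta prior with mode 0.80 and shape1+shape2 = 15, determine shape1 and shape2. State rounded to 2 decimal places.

shape1 = 11.40, shape2 = 3.60

Since the density peak of Beta(shape1,shape2) is at (shape1−1)/(shape1+shape2−2),
shape1 = 1 + 0.80(15−2) = 11.40 and shape2 = 15 − 11.40 = 3.60.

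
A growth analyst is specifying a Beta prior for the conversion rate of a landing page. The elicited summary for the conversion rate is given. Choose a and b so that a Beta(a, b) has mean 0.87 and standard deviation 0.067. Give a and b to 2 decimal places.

Variance = 0.067² = 0.004489. The moment-matching identity a+b = μ(1−μ)/Var − 1 gives
a+b = 0.1131/0.004489 − 1 = 24.1949, so a = μ·24.1949 = 21.05 and b = (1−μ)·24.1949 = 3.15.

a = 21.05, b = 3.15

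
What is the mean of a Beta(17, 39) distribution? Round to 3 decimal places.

0.304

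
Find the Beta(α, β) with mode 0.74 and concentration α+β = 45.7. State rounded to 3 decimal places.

For α,β>1 the mode is (α−1)/(α+β−2), so α = mode·(κ−2)+1 = 0.74×43.7+1 = 33.338.
And β = (1−mode)·(κ−2)+1 = 0.26×43.7+1 = 12.362.

α = 33.338, β = 12.362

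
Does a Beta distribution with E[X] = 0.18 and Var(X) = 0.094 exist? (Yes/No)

The Beta variance bound is σ² < μ(1−μ).
Here μ(1−μ) = 0.18×0.82 = 0.1476, and 0.094 < 0.1476.

Yes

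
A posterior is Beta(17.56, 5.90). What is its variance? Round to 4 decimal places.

0.0077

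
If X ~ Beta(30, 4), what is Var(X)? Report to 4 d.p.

Var = αβ/[(α+β)²(α+β+1)] = (30×4)/(34²×35) = 120/40460 = 0.0030.

0.0030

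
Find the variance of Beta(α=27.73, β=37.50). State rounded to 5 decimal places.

0.00369

μ = 27.73/65.23 = 0.425111; Var = μ(1−μ)/(α+β+1) = 0.2443917/66.23 = 0.00369.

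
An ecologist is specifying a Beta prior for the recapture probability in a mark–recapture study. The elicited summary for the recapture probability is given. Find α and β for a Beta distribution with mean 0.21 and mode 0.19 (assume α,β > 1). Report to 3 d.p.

With s = α+β: μ = α/s and mode = (α−1)/(s−2). Eliminating α = μs,
μs − 1 = m(s−2) ⇒ s(μ−m) = 1−2m ⇒ s = 0.62/0.02 = 31.0000.
So α = μs = 6.510, β = (1−μ)s = 24.490.

α = 6.510, β = 24.490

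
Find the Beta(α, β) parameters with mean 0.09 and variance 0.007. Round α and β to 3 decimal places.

α = 0.963, β = 9.737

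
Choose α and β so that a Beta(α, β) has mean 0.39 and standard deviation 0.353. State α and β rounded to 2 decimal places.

σ² = 0.353² = 0.124609.
With s = α+β, Var = μ(1−μ)/(s+1), so s+1 = (0.39×0.61)/0.124609 = 1.9092 and s = 0.9092.
α = μs = 0.35, β = (1−μ)s = 0.55.

α = 0.35, β = 0.55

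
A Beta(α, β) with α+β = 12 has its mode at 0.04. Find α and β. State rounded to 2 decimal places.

α = 1.40, β = 10.60

For α,β>1 the mode is (α−1)/(α+β−2), so α = mode·(κ−2)+1 = 0.04×10+1 = 1.40.
And β = (1−mode)·(κ−2)+1 = 0.96×10+1 = 10.60.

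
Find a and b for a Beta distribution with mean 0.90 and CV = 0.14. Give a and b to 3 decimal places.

a = 4.202, b = 0.467

σ = CV·μ = 0.14×0.90 = 0.12600, so σ² = 0.015876.
s+1 = μ(1−μ)/σ² = 0.0900/0.015876 = 5.6689, so s = a+b = 4.6689.
a = μs = 4.202, b = (1−μ)s = 0.467.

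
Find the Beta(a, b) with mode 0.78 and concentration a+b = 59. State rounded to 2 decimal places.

a = 45.46, b = 13.54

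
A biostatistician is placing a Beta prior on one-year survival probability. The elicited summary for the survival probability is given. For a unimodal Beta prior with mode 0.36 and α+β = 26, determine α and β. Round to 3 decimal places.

α = 9.640, β = 16.360

Since the density peak of Beta(α,β) is at (α−1)/(α+β−2),
α = 1 + 0.36(26−2) = 9.640 and β = 26 − 9.640 = 16.360.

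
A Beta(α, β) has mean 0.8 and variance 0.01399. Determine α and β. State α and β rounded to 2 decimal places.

α = 8.35, β = 2.09

By moment matching, α+β = μ(1−μ)/σ² − 1 = (0.8·0.2)/0.01399 − 1 = 11.4367 − 1 = 10.4367.
Since α/(α+β) = μ, α = 0.8·10.4367 = 8.35 and β = 0.2·10.4367 = 2.09.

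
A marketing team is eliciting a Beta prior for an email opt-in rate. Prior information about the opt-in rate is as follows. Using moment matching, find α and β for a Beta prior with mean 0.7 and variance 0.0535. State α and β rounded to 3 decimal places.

α = 2.048, β = 0.878

Let s = α+β. The Beta variance is μ(1−μ)/(s+1).
So s+1 = μ(1−μ)/σ² = (0.7×0.3)/0.0535 = 0.21/0.0535 = 3.9252, giving s = 2.9252.
Then α = μs = 0.7×2.9252 = 2.048 and β = (1−μ)s = 0.3×2.9252 = 0.878.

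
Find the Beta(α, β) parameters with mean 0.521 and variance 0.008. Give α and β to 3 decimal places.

By moment matching, α+β = μ(1−μ)/σ² − 1 = (0.521·0.479)/0.008 − 1 = 31.1949 − 1 = 30.1949.
Since α/(α+β) = μ, α = 0.521·30.1949 = 15.732 and β = 0.479·30.1949 = 14.463.

α = 15.732, β = 14.463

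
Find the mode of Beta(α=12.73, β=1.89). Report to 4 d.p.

The density x^(α−1)(1−x)^(β−1) is maximised at (α−1)/(α+β−2) = 11.73/12.62 = 0.9295.

0.9295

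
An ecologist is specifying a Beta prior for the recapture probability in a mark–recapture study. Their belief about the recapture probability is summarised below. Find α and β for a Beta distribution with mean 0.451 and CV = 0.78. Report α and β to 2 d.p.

α = 0.45, β = 0.55

σ = CV·μ = 0.78×0.451 = 0.35178, so σ² = 0.123749.
s+1 = μ(1−μ)/σ² = 0.247599/0.123749 = 2.0008, so s = α+β = 1.0008.
α = μs = 0.45, β = (1−μ)s = 0.55.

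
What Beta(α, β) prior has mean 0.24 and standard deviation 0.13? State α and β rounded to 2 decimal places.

α = 2.35, β = 7.44

Variance = 0.13² = 0.0169. The moment-matching identity α+β = μ(1−μ)/Var − 1 gives
α+β = 0.1824/0.0169 − 1 = 9.7929, so α = μ·9.7929 = 2.35 and β = (1−μ)·9.7929 = 7.44.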